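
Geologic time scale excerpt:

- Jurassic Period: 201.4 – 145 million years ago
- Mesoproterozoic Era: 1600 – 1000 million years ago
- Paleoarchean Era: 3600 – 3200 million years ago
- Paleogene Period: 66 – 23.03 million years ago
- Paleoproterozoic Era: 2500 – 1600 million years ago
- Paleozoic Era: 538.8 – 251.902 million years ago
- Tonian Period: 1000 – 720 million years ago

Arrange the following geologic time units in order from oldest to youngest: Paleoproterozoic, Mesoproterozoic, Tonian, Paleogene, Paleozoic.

Paleoproterozoic → Mesoproterozoic → Tonian → Paleozoic → Paleogene

Read off each span (Ma): Paleoproterozoic 2500–1600; Mesoproterozoic 1600–1000; Tonian 1000–720; Paleogene 66–23.03; Paleozoic 538.8–251.902.
Larger Ma is older, so oldest→youngest is Paleoproterozoic, Mesoproterozoic, Tonian, Paleozoic, Paleogene.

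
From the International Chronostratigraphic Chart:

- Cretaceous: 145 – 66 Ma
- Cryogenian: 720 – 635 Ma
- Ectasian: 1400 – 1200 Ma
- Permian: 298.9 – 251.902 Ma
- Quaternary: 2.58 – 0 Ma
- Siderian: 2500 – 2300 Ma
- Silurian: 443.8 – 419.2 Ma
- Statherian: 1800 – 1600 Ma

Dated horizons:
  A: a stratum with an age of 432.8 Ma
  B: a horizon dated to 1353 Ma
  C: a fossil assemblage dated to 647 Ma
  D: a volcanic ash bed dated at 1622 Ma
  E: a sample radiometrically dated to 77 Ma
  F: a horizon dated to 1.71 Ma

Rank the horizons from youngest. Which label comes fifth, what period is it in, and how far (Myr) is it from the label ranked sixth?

Sorted youngest-first by Ma: F (1.71), E (77), A (432.8), C (647), B (1353), D (1622).
The fifth youngest is B at 1353 Ma, which lies in 1400–1200 Ma: the Ectasian.
The sixth youngest is D at 1622 Ma; separation = |1353 − 1622| = 269 Myr.

B, in the Ectasian; 269 million years to D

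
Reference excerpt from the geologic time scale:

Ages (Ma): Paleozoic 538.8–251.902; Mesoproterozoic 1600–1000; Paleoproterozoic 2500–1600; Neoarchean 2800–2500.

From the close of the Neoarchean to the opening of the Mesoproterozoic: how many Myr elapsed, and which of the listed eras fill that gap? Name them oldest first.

900 million years; Paleoproterozoic

End of Neoarchean = 2500 Ma; start of Mesoproterozoic = 1600 Ma.
Gap = 2500 − 1600 = 900 Myr.
Eras wholly inside 2500–1600 Ma: Paleoproterozoic (2500–1600).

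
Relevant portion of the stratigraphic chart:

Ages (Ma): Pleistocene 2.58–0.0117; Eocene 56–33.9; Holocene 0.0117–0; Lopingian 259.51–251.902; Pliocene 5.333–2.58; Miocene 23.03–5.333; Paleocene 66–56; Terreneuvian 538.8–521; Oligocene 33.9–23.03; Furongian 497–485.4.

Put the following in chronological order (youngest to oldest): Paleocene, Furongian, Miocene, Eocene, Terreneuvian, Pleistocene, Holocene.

Holocene → Pleistocene → Miocene → Eocene → Paleocene → Furongian → Terreneuvian

Sorting by start age (ascending Ma, since larger Ma = older): Holocene began 0.0117, Pleistocene began 2.58, Miocene began 23.03, Eocene began 56, Paleocene began 66, Furongian began 497, Terreneuvian began 538.8.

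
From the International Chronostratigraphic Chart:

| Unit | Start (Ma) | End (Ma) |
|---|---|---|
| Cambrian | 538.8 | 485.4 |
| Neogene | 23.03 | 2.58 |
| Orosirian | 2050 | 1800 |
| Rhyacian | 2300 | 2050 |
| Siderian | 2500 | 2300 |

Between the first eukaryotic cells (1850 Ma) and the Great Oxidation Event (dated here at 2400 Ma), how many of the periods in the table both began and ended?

The older date is 2400 Ma and the younger is 1850 Ma.
Periods with start < 2400 and end > 1850 Ma: Rhyacian (2300–2050).
That is 1 complete period.

1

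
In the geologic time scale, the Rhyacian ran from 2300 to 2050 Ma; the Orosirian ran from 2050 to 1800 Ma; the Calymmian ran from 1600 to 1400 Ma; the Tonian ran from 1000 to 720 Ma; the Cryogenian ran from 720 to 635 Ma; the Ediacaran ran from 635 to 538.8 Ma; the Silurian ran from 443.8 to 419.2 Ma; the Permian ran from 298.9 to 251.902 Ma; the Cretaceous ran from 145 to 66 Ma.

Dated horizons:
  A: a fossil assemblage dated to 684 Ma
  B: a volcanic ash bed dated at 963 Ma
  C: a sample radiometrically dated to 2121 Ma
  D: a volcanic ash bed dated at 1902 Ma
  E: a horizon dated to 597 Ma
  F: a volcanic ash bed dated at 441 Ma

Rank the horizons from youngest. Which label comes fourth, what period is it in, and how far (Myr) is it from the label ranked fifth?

B, in the Tonian; 939 million years to D

Sorted youngest-first by Ma: F (441), E (597), A (684), B (963), D (1902), C (2121).
The fourth youngest is B at 963 Ma, which lies in 1000–720 Ma: the Tonian.
The fifth youngest is D at 1902 Ma; separation = |963 − 1902| = 939 Myr.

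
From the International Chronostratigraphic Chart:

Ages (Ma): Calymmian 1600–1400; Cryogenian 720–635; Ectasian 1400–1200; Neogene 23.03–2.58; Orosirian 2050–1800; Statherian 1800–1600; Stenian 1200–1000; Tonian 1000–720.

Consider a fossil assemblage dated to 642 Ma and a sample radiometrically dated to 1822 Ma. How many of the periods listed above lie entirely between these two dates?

5

The older date is 1822 Ma and the younger is 642 Ma.
Periods with start < 1822 and end > 642 Ma: Statherian (1800–1600), Calymmian (1600–1400), Ectasian (1400–1200), Stenian (1200–1000), Tonian (1000–720).
That is 5 complete periods.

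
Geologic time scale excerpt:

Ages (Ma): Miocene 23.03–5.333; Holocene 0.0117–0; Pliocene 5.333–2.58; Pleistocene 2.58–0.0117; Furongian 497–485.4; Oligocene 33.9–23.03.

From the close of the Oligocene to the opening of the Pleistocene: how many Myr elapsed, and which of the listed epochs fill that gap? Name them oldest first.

The Oligocene closes at 23.03 Ma and the Pleistocene opens at 2.58 Ma, so the interval is 23.03 − 2.58 = 20.45 Myr.
An epoch fits inside if it starts at or after 23.03 Ma and ends at or before 2.58 Ma; oldest first that gives Miocene, Pliocene.

20.45 million years; Miocene, Pliocene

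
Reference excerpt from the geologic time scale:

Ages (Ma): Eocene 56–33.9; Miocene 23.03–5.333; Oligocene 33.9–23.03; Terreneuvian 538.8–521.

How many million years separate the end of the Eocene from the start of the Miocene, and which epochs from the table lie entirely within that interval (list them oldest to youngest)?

10.87 million years; Oligocene

The Eocene closes at 33.9 Ma and the Miocene opens at 23.03 Ma, so the interval is 33.9 − 23.03 = 10.87 Myr.
An epoch fits inside if it starts at or after 33.9 Ma and ends at or before 23.03 Ma; oldest first that gives Oligocene.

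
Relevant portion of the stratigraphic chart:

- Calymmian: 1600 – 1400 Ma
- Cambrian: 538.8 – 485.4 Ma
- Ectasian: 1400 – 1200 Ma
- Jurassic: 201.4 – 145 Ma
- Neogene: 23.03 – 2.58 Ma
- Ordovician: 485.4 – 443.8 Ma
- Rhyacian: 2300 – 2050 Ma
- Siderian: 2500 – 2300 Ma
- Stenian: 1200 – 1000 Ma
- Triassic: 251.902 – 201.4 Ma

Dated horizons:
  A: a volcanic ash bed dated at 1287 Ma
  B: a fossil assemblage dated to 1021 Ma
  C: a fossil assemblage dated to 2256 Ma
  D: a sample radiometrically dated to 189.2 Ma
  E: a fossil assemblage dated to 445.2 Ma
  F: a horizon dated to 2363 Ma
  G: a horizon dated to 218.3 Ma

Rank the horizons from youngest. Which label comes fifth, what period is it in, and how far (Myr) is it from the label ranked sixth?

A, in the Ectasian; 969 million years to C

Smaller Ma means younger, so youngest first: D 189.2 < G 218.3 < E 445.2 < B 1021 < A 1287 < C 2256 < F 2363.
Counting 5 along gives A (1287 Ma); the excerpt puts that inside the Ectasian, 1400–1200 Ma.
Next in line is C (2256 Ma), and 2256 − 1287 = 969 Myr.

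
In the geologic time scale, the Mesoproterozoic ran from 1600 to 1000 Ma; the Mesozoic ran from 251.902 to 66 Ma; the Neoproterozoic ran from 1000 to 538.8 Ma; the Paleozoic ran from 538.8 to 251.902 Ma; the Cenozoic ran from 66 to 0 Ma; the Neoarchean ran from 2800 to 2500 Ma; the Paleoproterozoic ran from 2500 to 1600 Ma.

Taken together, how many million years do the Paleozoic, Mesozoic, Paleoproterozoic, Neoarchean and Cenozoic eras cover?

1738.8 million years

Each duration: Paleozoic = 286.898; Mesozoic = 185.902; Paleoproterozoic = 900; Neoarchean = 300; Cenozoic = 66.
Sum: 286.898 + 185.902 + 900 + 300 + 66 = 1738.8 Myr.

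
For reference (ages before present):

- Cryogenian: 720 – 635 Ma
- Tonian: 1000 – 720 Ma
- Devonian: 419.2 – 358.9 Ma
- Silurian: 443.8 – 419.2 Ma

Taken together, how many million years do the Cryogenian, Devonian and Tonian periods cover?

Duration is start − end for each: (720 − 635) + (419.2 − 358.9) + (1000 − 720).
That is 85 + 60.3 + 280, which totals 425.3 million years.

425.3 million years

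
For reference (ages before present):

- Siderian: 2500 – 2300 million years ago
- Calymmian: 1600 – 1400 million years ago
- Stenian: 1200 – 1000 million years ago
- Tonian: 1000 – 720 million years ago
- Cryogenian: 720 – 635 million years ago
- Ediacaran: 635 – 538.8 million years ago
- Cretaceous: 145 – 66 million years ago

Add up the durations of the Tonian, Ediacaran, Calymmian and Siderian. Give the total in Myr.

776.2 million years

Each duration: Tonian = 280; Ediacaran = 96.2; Calymmian = 200; Siderian = 200.
Sum: 280 + 96.2 + 200 + 200 = 776.2 Myr.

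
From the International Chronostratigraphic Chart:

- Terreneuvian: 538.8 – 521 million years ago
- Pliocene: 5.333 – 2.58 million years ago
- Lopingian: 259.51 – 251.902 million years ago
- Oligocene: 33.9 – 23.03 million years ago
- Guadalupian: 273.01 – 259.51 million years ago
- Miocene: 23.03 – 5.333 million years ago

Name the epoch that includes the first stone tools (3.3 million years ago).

Pliocene

3.3 Ma lies between 5.333 and 2.58 Ma, so it falls in the Pliocene.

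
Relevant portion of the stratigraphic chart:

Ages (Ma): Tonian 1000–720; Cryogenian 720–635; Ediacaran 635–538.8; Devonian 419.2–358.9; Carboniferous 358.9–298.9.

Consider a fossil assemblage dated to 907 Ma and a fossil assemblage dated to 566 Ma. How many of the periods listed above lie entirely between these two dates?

1

907 Ma sits inside the Tonian (1000–720) and 566 Ma inside the Ediacaran (635–538.8); neither of those is wholly between the two dates.
The listed periods lying completely between them are Cryogenian — 1 in all.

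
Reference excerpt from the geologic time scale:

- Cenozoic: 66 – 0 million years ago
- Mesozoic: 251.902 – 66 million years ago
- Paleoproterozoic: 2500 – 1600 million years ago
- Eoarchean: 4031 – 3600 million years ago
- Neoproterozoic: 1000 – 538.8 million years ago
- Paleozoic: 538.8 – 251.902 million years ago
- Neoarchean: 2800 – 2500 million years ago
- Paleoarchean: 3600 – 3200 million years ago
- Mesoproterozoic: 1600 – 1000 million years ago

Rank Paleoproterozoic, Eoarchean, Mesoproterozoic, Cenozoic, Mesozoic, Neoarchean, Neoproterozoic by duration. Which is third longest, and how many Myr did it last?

Durations: Paleoproterozoic 900; Eoarchean 431; Mesoproterozoic 600; Cenozoic 66; Mesozoic 185.902; Neoarchean 300; Neoproterozoic 461.2 Myr.
Sorted longest-first: Paleoproterozoic (900), Mesoproterozoic (600), Neoproterozoic (461.2), Eoarchean (431), Neoarchean (300), Mesozoic (185.902), Cenozoic (66).
The third longest is Neoproterozoic at 461.2 Myr.

Neoproterozoic, 461.2 million years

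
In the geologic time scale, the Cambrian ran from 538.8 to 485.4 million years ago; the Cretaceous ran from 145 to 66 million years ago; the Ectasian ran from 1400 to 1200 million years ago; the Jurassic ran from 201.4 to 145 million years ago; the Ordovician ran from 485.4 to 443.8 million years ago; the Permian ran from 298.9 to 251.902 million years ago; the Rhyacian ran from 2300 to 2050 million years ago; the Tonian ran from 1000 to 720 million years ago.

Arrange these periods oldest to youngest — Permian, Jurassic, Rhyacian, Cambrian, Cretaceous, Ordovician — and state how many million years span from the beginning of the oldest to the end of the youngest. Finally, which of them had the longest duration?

Start ages (Ma): Rhyacian 2300, Cambrian 538.8, Ordovician 485.4, Permian 298.9, Jurassic 201.4, Cretaceous 145.
Ordered oldest to youngest: Rhyacian, Cambrian, Ordovician, Permian, Jurassic, Cretaceous.
Span = 2300 − 66 = 2234 Myr.
Durations: Ordovician 41.6, Cambrian 53.4, Permian 46.998, Rhyacian 250, Jurassic 56.4, Cretaceous 79 → longest is Rhyacian (250 Myr).

Rhyacian, Cambrian, Ordovician, Permian, Jurassic, Cretaceous; total span 2234 Myr; longest is Rhyacian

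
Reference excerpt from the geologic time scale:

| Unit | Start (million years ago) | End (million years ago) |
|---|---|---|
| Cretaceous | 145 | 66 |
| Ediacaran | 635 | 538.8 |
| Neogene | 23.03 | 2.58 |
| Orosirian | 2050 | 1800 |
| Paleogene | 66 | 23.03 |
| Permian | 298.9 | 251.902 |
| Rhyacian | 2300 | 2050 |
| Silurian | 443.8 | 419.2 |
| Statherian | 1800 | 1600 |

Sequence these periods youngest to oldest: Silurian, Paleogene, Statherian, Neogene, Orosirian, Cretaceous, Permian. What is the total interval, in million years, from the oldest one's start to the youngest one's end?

Neogene, Paleogene, Cretaceous, Permian, Silurian, Statherian, Orosirian; total span 2047.42 Myr

Start ages (Ma): Orosirian 2050, Statherian 1800, Silurian 443.8, Permian 298.9, Cretaceous 145, Paleogene 66, Neogene 23.03.
Ordered youngest to oldest: Neogene, Paleogene, Cretaceous, Permian, Silurian, Statherian, Orosirian.
Span = 2050 − 2.58 = 2047.42 Myr.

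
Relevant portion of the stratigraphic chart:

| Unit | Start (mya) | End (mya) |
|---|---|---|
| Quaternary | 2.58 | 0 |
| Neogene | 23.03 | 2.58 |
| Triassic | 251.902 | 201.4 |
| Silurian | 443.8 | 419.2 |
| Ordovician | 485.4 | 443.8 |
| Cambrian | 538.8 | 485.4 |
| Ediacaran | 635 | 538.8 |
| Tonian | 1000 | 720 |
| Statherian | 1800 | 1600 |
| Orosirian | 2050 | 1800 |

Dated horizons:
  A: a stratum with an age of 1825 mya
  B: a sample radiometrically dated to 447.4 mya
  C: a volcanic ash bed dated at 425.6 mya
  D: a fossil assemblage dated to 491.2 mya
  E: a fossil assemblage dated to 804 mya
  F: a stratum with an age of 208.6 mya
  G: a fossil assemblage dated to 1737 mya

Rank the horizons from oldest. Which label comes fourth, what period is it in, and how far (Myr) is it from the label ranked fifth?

Larger Ma means older, so oldest first: A 1825 > G 1737 > E 804 > D 491.2 > B 447.4 > C 425.6 > F 208.6.
Counting 4 along gives D (491.2 Ma); the excerpt puts that inside the Cambrian, 538.8–485.4 Ma.
Next in line is B (447.4 Ma), and 491.2 − 447.4 = 43.8 Myr.

D, in the Cambrian; 43.8 million years to B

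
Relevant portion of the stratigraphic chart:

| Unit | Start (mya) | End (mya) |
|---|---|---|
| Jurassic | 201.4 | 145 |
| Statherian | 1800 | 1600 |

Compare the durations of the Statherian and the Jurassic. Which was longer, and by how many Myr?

Statherian, by 143.6 million years

Statherian: 1800 − 1600 = 200 Myr.
Jurassic: 201.4 − 145 = 56.4 Myr.
Difference: 200 − 56.4 = 143.6 Myr, so the Statherian was longer.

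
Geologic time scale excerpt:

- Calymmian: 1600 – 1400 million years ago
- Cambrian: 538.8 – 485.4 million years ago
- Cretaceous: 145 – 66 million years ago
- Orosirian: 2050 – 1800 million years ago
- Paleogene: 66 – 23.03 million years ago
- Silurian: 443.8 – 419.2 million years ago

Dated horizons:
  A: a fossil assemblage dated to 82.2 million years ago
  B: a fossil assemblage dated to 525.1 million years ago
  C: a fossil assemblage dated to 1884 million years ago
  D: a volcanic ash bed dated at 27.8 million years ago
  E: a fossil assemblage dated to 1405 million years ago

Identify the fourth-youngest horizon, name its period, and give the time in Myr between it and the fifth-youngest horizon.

Smaller Ma means younger, so youngest first: D 27.8 < A 82.2 < B 525.1 < E 1405 < C 1884.
Counting 4 along gives E (1405 Ma); the excerpt puts that inside the Calymmian, 1600–1400 Ma.
Next in line is C (1884 Ma), and 1884 − 1405 = 479 Myr.

E, in the Calymmian; 479 million years to C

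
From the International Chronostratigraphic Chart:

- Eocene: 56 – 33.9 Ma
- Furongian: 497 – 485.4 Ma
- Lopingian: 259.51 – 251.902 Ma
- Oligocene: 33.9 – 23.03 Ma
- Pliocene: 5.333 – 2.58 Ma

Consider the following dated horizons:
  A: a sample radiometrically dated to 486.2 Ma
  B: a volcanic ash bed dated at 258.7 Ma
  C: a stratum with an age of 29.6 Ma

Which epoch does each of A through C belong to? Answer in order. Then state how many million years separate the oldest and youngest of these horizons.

A: 486.2 Ma lies in 497–485.4 Ma, so Furongian.
B: 258.7 Ma lies in 259.51–251.902 Ma, so Lopingian.
C: 29.6 Ma lies in 33.9–23.03 Ma, so Oligocene.
Oldest = 486.2 Ma, youngest = 29.6 Ma → span 456.6 Myr.

A — Furongian; B — Lopingian; C — Oligocene; span 456.6 million years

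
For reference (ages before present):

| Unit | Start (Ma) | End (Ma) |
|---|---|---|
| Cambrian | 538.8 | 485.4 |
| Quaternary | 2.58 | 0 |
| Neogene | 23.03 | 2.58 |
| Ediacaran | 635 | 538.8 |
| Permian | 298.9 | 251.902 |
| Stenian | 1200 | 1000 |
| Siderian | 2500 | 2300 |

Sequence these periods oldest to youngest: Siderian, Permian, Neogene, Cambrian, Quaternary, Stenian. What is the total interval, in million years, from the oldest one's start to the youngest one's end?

Start ages (Ma): Siderian 2500, Stenian 1200, Cambrian 538.8, Permian 298.9, Neogene 23.03, Quaternary 2.58.
Ordered oldest to youngest: Siderian, Stenian, Cambrian, Permian, Neogene, Quaternary.
Span = 2500 − 0 = 2500 Myr.

Siderian → Stenian → Cambrian → Permian → Neogene → Quaternary; total span 2500 Myr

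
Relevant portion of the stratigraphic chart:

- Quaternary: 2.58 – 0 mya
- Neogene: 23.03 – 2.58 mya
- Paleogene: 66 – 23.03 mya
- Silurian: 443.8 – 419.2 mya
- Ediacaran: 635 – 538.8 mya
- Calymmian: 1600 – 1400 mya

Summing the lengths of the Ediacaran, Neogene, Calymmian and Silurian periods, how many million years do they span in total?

Duration is start − end for each: (635 − 538.8) + (23.03 − 2.58) + (1600 − 1400) + (443.8 − 419.2).
That is 96.2 + 20.45 + 200 + 24.6, which totals 341.25 million years.

341.25 million years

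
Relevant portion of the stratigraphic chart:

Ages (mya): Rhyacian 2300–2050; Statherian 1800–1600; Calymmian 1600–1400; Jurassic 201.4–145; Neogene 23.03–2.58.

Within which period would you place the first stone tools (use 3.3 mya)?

Neogene

3.3 Ma lies between 23.03 and 2.58 Ma, so it falls in the Neogene.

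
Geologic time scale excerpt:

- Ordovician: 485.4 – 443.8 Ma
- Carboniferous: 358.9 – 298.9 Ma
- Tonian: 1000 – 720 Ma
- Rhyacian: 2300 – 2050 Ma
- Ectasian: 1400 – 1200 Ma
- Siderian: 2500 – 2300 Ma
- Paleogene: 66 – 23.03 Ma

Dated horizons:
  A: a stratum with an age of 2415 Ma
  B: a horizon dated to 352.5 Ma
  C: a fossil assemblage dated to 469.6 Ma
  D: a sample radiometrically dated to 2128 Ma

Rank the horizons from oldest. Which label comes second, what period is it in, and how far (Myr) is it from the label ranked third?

Larger Ma means older, so oldest first: A 2415 > D 2128 > C 469.6 > B 352.5.
Counting 2 along gives D (2128 Ma); the excerpt puts that inside the Rhyacian, 2300–2050 Ma.
Next in line is C (469.6 Ma), and 2128 − 469.6 = 1658.4 Myr.

D, in the Rhyacian; 1658.4 million years to C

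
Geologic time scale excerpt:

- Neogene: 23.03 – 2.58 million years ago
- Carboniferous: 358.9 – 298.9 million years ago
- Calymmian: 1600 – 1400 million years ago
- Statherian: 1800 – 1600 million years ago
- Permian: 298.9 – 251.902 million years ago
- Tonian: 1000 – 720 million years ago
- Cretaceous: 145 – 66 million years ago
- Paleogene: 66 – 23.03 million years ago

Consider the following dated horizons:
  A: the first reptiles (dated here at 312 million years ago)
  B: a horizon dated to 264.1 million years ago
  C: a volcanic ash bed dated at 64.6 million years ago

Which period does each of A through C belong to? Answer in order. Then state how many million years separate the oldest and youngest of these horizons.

A — Carboniferous; B — Permian; C — Paleogene; span 247.4 million years

A: 312 Ma lies in 358.9–298.9 Ma, so Carboniferous.
B: 264.1 Ma lies in 298.9–251.902 Ma, so Permian.
C: 64.6 Ma lies in 66–23.03 Ma, so Paleogene.
Oldest = 312 Ma, youngest = 64.6 Ma → span 247.4 Myr.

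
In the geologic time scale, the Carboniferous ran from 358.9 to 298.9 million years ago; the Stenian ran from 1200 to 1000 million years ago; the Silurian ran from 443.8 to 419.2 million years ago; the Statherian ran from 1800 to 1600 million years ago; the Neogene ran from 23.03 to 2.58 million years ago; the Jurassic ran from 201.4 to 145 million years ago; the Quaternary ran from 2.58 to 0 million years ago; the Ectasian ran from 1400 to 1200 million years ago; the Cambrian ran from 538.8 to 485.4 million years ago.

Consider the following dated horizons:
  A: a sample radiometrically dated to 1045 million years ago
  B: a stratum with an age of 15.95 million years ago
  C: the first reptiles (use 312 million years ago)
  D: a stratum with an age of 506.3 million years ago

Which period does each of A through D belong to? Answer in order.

A — Stenian; B — Neogene; C — Carboniferous; D — Cambrian

Match each age against the start–end ranges in the excerpt: A = 1045 Ma → Stenian (1200–1000); B = 15.95 Ma → Neogene (23.03–2.58); C = 312 Ma → Carboniferous (358.9–298.9); D = 506.3 Ma → Cambrian (538.8–485.4).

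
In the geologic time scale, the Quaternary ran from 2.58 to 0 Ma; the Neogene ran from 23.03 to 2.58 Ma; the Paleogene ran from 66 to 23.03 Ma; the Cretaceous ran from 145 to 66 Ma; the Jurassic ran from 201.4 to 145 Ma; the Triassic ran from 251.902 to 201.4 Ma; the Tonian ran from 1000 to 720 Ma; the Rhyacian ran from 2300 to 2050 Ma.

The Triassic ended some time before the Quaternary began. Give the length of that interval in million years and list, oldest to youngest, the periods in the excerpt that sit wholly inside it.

198.82 million years; Jurassic, Cretaceous, Paleogene, Neogene

The Triassic closes at 201.4 Ma and the Quaternary opens at 2.58 Ma, so the interval is 201.4 − 2.58 = 198.82 Myr.
A period fits inside if it starts at or after 201.4 Ma and ends at or before 2.58 Ma; oldest first that gives Jurassic, Cretaceous, Paleogene, Neogene.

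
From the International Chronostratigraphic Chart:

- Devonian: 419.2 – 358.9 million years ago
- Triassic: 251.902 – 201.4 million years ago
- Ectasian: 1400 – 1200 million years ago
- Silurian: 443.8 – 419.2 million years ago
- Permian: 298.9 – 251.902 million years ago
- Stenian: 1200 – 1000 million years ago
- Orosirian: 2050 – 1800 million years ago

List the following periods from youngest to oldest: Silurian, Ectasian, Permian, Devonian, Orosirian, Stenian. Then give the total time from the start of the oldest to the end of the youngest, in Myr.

Start ages (Ma): Orosirian 2050, Ectasian 1400, Stenian 1200, Silurian 443.8, Devonian 419.2, Permian 298.9.
Ordered youngest to oldest: Permian, Devonian, Silurian, Stenian, Ectasian, Orosirian.
Span = 2050 − 251.902 = 1798.098 Myr.

Permian → Devonian → Silurian → Stenian → Ectasian → Orosirian; total span 1798.098 Myr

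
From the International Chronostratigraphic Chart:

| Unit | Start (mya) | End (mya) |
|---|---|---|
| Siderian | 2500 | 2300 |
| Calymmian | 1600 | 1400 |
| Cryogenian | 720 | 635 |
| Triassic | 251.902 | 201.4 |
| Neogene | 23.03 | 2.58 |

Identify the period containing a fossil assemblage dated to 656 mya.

Cryogenian

656 Ma lies between 720 and 635 Ma, so it falls in the Cryogenian.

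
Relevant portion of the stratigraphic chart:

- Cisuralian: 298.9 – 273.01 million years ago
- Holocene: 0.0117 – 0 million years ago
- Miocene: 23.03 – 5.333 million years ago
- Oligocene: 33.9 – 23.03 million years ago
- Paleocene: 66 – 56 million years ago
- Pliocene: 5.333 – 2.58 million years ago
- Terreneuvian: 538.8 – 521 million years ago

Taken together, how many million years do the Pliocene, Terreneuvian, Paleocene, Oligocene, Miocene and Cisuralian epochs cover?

85.01 million years

Each duration: Pliocene = 2.753; Terreneuvian = 17.8; Paleocene = 10; Oligocene = 10.87; Miocene = 17.697; Cisuralian = 25.89.
Sum: 2.753 + 17.8 + 10 + 10.87 + 17.697 + 25.89 = 85.01 Myr.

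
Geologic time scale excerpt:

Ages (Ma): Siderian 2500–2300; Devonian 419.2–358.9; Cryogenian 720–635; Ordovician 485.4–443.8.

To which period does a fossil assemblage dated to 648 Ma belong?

Cryogenian

648 Ma lies between 720 and 635 Ma, so it falls in the Cryogenian.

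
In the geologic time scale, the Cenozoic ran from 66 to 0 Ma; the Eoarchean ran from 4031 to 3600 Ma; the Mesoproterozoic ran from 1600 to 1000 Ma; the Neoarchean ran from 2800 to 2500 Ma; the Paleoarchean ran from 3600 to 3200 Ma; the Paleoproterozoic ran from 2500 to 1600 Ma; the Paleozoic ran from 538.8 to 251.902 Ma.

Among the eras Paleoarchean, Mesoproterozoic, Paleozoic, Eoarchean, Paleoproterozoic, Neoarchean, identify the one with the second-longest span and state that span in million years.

Durations: Paleoarchean 400; Mesoproterozoic 600; Paleozoic 286.898; Eoarchean 431; Paleoproterozoic 900; Neoarchean 300 Myr.
Sorted longest-first: Paleoproterozoic (900), Mesoproterozoic (600), Eoarchean (431), Paleoarchean (400), Neoarchean (300), Paleozoic (286.898).
The second longest is Mesoproterozoic at 600 Myr.

Mesoproterozoic, 600 million years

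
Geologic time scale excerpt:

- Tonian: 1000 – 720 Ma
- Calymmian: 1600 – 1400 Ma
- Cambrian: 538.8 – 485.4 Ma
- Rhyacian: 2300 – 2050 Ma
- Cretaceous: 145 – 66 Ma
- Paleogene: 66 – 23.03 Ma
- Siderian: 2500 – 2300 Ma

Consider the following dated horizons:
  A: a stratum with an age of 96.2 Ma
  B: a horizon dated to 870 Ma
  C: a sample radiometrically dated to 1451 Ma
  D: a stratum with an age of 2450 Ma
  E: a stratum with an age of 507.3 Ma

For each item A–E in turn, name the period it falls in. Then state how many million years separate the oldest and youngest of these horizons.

Match each age against the start–end ranges in the excerpt: A = 96.2 Ma → Cretaceous (145–66); B = 870 Ma → Tonian (1000–720); C = 1451 Ma → Calymmian (1600–1400); D = 2450 Ma → Siderian (2500–2300); E = 507.3 Ma → Cambrian (538.8–485.4).
The largest age is 2450 Ma and the smallest is 96.2 Ma; their difference is 2353.8 Myr.

A — Cretaceous; B — Tonian; C — Calymmian; D — Siderian; E — Cambrian; span 2353.8 million years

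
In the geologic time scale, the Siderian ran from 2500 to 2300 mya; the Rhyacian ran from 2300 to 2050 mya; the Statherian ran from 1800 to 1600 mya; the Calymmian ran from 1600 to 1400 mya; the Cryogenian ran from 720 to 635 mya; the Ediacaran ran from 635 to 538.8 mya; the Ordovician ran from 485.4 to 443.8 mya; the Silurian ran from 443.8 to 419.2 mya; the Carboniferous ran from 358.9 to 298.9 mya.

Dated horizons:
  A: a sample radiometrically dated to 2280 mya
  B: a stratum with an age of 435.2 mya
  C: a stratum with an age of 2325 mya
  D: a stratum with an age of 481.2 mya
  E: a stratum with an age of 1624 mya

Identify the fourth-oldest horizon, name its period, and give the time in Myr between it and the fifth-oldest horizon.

Larger Ma means older, so oldest first: C 2325 > A 2280 > E 1624 > D 481.2 > B 435.2.
Counting 4 along gives D (481.2 Ma); the excerpt puts that inside the Ordovician, 485.4–443.8 Ma.
Next in line is B (435.2 Ma), and 481.2 − 435.2 = 46 Myr.

D, in the Ordovician; 46 million years to B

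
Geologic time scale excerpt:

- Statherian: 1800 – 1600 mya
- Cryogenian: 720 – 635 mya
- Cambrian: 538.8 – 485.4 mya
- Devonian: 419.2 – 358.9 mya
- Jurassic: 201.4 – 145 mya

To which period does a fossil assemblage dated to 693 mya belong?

693 Ma lies between 720 and 635 Ma, so it falls in the Cryogenian.

Cryogenian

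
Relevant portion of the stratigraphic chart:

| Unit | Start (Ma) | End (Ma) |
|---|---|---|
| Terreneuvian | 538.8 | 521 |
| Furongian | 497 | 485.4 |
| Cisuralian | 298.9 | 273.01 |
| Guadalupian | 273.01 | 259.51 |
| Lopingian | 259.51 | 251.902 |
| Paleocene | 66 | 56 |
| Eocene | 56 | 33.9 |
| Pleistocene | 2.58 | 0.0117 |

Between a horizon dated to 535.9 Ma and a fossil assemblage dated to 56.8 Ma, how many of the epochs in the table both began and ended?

4

The older date is 535.9 Ma and the younger is 56.8 Ma.
Epochs with start < 535.9 and end > 56.8 Ma: Furongian (497–485.4), Cisuralian (298.9–273.01), Guadalupian (273.01–259.51), Lopingian (259.51–251.902).
That is 4 complete epochs.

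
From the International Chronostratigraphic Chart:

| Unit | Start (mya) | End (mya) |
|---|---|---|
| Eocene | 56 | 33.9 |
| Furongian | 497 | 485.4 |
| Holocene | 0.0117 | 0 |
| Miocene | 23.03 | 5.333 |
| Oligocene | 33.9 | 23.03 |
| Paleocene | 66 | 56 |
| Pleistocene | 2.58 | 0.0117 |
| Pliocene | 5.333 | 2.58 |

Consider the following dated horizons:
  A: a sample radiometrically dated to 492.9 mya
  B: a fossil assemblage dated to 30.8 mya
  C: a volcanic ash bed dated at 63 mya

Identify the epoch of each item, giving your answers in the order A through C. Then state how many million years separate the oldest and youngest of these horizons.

Match each age against the start–end ranges in the excerpt: A = 492.9 Ma → Furongian (497–485.4); B = 30.8 Ma → Oligocene (33.9–23.03); C = 63 Ma → Paleocene (66–56).
The largest age is 492.9 Ma and the smallest is 30.8 Ma; their difference is 462.1 Myr.

A — Furongian; B — Oligocene; C — Paleocene; span 462.1 million years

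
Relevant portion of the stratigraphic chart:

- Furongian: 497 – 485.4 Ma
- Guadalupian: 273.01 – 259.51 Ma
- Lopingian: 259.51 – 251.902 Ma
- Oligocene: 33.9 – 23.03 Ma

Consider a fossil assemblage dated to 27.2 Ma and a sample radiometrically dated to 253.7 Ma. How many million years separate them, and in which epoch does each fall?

226.5 million years apart; the first in the Oligocene, the second in the Lopingian

Elapsed time: 253.7 − 27.2 = 226.5 Myr.
27.2 Ma lies within 33.9–23.03 Ma: Oligocene.
253.7 Ma lies within 259.51–251.902 Ma: Lopingian.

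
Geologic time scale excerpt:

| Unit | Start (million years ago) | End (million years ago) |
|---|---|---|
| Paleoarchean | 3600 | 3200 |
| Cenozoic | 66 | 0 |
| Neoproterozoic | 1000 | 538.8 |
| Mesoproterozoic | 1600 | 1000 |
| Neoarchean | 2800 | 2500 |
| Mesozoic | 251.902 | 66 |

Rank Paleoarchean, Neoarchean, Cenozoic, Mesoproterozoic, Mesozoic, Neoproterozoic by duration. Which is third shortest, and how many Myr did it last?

Start − end for each: Paleoarchean 3600 − 3200 = 400; Neoarchean 2800 − 2500 = 300; Cenozoic 66 − 0 = 66; Mesoproterozoic 1600 − 1000 = 600; Mesozoic 251.902 − 66 = 185.902; Neoproterozoic 1000 − 538.8 = 461.2.
Ranking these from shortest: Cenozoic < Mesozoic < Neoarchean < Paleoarchean < Neoproterozoic < Mesoproterozoic.
Position 3 in that ranking is Neoarchean, which lasted 300 Myr.

Neoarchean, 300 million years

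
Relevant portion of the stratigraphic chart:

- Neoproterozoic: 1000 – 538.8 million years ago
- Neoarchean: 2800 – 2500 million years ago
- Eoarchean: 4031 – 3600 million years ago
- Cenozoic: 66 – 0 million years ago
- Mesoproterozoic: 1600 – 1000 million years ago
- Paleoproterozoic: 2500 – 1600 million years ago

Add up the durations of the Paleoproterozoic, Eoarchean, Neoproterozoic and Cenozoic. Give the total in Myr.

Duration is start − end for each: (2500 − 1600) + (4031 − 3600) + (1000 − 538.8) + (66 − 0).
That is 900 + 431 + 461.2 + 66, which totals 1858.2 million years.

1858.2 million years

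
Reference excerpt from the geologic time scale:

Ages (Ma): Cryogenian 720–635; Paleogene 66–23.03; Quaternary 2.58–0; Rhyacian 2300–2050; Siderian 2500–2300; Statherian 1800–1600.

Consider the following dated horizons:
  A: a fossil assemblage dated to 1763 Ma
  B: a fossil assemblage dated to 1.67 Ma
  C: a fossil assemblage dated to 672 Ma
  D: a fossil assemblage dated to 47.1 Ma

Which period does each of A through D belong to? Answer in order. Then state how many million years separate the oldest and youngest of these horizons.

A — Statherian; B — Quaternary; C — Cryogenian; D — Paleogene; span 1761.33 million years

A: 1763 Ma lies in 1800–1600 Ma, so Statherian.
B: 1.67 Ma lies in 2.58–0 Ma, so Quaternary.
C: 672 Ma lies in 720–635 Ma, so Cryogenian.
D: 47.1 Ma lies in 66–23.03 Ma, so Paleogene.
Oldest = 1763 Ma, youngest = 1.67 Ma → span 1761.33 Myr.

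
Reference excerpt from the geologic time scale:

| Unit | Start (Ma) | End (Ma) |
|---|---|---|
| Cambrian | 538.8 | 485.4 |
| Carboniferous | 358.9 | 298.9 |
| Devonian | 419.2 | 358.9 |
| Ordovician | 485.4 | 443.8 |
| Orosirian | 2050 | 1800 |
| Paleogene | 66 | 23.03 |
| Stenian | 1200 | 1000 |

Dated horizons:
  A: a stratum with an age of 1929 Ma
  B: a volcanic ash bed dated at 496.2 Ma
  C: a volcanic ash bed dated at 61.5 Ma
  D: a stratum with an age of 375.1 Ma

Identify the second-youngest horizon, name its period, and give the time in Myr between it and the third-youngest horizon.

Sorted youngest-first by Ma: C (61.5), D (375.1), B (496.2), A (1929).
The second youngest is D at 375.1 Ma, which lies in 419.2–358.9 Ma: the Devonian.
The third youngest is B at 496.2 Ma; separation = |375.1 − 496.2| = 121.1 Myr.

D, in the Devonian; 121.1 million years to B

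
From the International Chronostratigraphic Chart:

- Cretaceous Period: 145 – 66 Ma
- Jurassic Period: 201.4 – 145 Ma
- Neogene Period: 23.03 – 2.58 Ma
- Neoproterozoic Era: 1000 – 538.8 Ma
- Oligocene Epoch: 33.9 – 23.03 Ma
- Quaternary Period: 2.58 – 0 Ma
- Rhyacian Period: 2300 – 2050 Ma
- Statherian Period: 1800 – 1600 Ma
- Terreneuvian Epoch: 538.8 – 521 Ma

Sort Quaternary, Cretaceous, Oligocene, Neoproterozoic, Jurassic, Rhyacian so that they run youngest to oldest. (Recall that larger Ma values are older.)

Read off each span (Ma): Quaternary 2.58–0; Cretaceous 145–66; Oligocene 33.9–23.03; Neoproterozoic 1000–538.8; Jurassic 201.4–145; Rhyacian 2300–2050.
Larger Ma is older, so oldest→youngest is Rhyacian, Neoproterozoic, Jurassic, Cretaceous, Oligocene, Quaternary; reverse it for youngest→oldest.

Quaternary, Oligocene, Cretaceous, Jurassic, Neoproterozoic, Rhyacian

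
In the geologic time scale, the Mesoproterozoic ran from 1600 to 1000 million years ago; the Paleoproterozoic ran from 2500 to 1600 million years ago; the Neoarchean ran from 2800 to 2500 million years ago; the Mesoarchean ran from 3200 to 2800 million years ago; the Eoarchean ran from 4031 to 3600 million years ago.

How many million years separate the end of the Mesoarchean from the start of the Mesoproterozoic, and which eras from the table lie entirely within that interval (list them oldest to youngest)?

1200 million years; Neoarchean, Paleoproterozoic

The Mesoarchean closes at 2800 Ma and the Mesoproterozoic opens at 1600 Ma, so the interval is 2800 − 1600 = 1200 Myr.
An era fits inside if it starts at or after 2800 Ma and ends at or before 1600 Ma; oldest first that gives Neoarchean, Paleoproterozoic.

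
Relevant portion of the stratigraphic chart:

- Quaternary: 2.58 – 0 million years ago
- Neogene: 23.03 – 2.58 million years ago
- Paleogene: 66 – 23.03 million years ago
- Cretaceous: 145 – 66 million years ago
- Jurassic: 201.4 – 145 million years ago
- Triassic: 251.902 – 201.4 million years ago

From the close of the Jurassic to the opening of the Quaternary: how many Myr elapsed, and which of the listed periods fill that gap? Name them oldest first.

142.42 million years; Cretaceous, Paleogene, Neogene

End of Jurassic = 145 Ma; start of Quaternary = 2.58 Ma.
Gap = 145 − 2.58 = 142.42 Myr.
Periods wholly inside 145–2.58 Ma: Cretaceous (145–66), Paleogene (66–23.03), Neogene (23.03–2.58).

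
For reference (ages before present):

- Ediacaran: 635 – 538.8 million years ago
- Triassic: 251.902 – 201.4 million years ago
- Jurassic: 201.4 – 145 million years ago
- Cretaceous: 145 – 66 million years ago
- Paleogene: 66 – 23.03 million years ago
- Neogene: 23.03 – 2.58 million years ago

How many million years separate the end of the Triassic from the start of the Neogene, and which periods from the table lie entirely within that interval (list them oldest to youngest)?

178.37 million years; Jurassic, Cretaceous, Paleogene

The Triassic closes at 201.4 Ma and the Neogene opens at 23.03 Ma, so the interval is 201.4 − 23.03 = 178.37 Myr.
A period fits inside if it starts at or after 201.4 Ma and ends at or before 23.03 Ma; oldest first that gives Jurassic, Cretaceous, Paleogene.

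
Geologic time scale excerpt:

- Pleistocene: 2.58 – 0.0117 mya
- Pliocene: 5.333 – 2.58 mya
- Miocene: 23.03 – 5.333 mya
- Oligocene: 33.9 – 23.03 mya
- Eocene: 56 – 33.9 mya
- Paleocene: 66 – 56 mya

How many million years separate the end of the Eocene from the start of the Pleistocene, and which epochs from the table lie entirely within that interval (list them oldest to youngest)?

31.32 million years; Oligocene, Miocene, Pliocene

End of Eocene = 33.9 Ma; start of Pleistocene = 2.58 Ma.
Gap = 33.9 − 2.58 = 31.32 Myr.
Epochs wholly inside 33.9–2.58 Ma: Oligocene (33.9–23.03), Miocene (23.03–5.333), Pliocene (5.333–2.58).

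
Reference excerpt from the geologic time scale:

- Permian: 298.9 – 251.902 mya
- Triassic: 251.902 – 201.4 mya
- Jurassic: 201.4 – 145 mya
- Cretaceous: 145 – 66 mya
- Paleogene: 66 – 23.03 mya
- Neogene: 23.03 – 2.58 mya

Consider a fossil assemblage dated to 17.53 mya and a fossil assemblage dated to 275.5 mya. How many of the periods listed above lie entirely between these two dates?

4

275.5 Ma sits inside the Permian (298.9–251.902) and 17.53 Ma inside the Neogene (23.03–2.58); neither of those is wholly between the two dates.
The listed periods lying completely between them are Triassic, Jurassic, Cretaceous, Paleogene — 4 in all.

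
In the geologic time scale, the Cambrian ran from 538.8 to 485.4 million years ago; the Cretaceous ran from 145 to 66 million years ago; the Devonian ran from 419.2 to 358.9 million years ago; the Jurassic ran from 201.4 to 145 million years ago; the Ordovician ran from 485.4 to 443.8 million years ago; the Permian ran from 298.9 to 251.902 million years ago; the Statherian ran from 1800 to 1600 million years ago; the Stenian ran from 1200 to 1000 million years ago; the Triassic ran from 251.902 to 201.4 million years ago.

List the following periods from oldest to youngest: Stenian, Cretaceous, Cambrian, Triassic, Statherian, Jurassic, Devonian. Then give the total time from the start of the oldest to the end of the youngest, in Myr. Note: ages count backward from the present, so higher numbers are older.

Start ages (Ma): Statherian 1800, Stenian 1200, Cambrian 538.8, Devonian 419.2, Triassic 251.902, Jurassic 201.4, Cretaceous 145.
Ordered oldest to youngest: Statherian, Stenian, Cambrian, Devonian, Triassic, Jurassic, Cretaceous.
Span = 1800 − 66 = 1734 Myr.

Statherian, Stenian, Cambrian, Devonian, Triassic, Jurassic, Cretaceous; total span 1734 Myr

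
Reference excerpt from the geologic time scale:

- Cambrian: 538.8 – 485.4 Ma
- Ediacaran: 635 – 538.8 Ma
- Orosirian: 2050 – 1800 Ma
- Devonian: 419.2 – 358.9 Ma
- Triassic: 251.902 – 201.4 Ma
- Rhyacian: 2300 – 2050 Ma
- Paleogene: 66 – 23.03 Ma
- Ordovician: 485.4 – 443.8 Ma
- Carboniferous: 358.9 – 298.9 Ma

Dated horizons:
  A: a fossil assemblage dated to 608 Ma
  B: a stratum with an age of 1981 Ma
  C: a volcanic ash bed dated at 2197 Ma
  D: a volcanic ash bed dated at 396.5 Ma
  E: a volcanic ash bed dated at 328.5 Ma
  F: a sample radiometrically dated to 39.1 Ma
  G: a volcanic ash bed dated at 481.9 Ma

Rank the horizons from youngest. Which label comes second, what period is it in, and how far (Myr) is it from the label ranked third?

Sorted youngest-first by Ma: F (39.1), E (328.5), D (396.5), G (481.9), A (608), B (1981), C (2197).
The second youngest is E at 328.5 Ma, which lies in 358.9–298.9 Ma: the Carboniferous.
The third youngest is D at 396.5 Ma; separation = |328.5 − 396.5| = 68 Myr.

E, in the Carboniferous; 68 million years to D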